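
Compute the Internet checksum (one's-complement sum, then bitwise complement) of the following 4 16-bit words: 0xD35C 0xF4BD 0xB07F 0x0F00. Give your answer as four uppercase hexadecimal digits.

One's-complement addition (fold any carry out of bit 15 back into bit 0):
  0xD35C + 0xF4BD = 0x1C819 → wrap carry → 0xC81A
  0xC81A + 0xB07F = 0x17899 → wrap carry → 0x789A
  0x789A + 0x0F00 = 0x0879A
One's-complement sum = 0x879A.
Checksum = ~0x879A & 0xFFFF = 0x7865.

7865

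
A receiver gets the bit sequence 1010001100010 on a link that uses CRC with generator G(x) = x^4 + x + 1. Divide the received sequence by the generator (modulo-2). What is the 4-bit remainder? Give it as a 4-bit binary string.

Modulo-2 division of 1010001100010 by 10011:
  pos 0: 10100 XOR 10011 = 00111
  pos 2: 11101 XOR 10011 = 01110
  pos 3: 11101 XOR 10011 = 01110
  pos 4: 11100 XOR 10011 = 01111
  pos 5: 11110 XOR 10011 = 01101
  pos 6: 11010 XOR 10011 = 01001
  pos 7: 10011 XOR 10011 = 00000
Remainder = 0000 (zero — the frame passes the CRC check).

0000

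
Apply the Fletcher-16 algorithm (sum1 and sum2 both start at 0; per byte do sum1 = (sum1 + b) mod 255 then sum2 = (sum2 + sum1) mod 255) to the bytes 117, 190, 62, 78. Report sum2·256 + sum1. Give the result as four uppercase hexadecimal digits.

Running sums (mod 255):
  after byte 0 (117): sum1=117, sum2=117
  after byte 1 (190): sum1=52, sum2=169
  after byte 2 (62): sum1=114, sum2=28
  after byte 3 (78): sum1=192, sum2=220
Checksum = sum2·256 + sum1 = 220·256 + 192 = 56512 = 0xDCC0.

DCC0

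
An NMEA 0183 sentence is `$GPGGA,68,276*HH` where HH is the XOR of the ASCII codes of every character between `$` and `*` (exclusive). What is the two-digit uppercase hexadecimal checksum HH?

6B

XOR the ASCII codes of the payload characters:
  'G' = 0x47 → acc = 0x47
  'P' = 0x50 → acc = 0x17
  'G' = 0x47 → acc = 0x50
  'G' = 0x47 → acc = 0x17
  'A' = 0x41 → acc = 0x56
  ',' = 0x2C → acc = 0x7A
  '6' = 0x36 → acc = 0x4C
  '8' = 0x38 → acc = 0x74
  ',' = 0x2C → acc = 0x58
  '2' = 0x32 → acc = 0x6A
  '7' = 0x37 → acc = 0x5D
  '6' = 0x36 → acc = 0x6B
Checksum = 0x6B.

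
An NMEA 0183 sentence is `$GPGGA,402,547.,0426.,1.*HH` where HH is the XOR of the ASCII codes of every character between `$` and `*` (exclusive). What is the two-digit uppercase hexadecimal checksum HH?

49

XOR the ASCII codes of the payload characters:
  'G' = 0x47 → acc = 0x47
  'P' = 0x50 → acc = 0x17
  'G' = 0x47 → acc = 0x50
  'G' = 0x47 → acc = 0x17
  'A' = 0x41 → acc = 0x56
  ',' = 0x2C → acc = 0x7A
  '4' = 0x34 → acc = 0x4E
  '0' = 0x30 → acc = 0x7E
  '2' = 0x32 → acc = 0x4C
  ',' = 0x2C → acc = 0x60
  '5' = 0x35 → acc = 0x55
  '4' = 0x34 → acc = 0x61
  '7' = 0x37 → acc = 0x56
  '.' = 0x2E → acc = 0x78
  ',' = 0x2C → acc = 0x54
  '0' = 0x30 → acc = 0x64
  '4' = 0x34 → acc = 0x50
  '2' = 0x32 → acc = 0x62
  '6' = 0x36 → acc = 0x54
  '.' = 0x2E → acc = 0x7A
  ',' = 0x2C → acc = 0x56
  '1' = 0x31 → acc = 0x67
  '.' = 0x2E → acc = 0x49
Checksum = 0x49.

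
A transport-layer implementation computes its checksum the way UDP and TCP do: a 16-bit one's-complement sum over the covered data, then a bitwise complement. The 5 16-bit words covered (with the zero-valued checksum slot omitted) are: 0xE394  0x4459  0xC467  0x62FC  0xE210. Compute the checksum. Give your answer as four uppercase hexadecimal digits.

One's-complement addition (fold any carry out of bit 15 back into bit 0):
  0xE394 + 0x4459 = 0x127ED → wrap carry → 0x27EE
  0x27EE + 0xC467 = 0x0EC55
  0xEC55 + 0x62FC = 0x14F51 → wrap carry → 0x4F52
  0x4F52 + 0xE210 = 0x13162 → wrap carry → 0x3163
One's-complement sum = 0x3163.
Checksum = ~0x3163 & 0xFFFF = 0xCE9C.

CE9C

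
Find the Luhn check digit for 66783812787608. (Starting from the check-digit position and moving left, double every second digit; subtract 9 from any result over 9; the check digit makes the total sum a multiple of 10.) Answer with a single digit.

1

Partial digits right→left: 8 0 6 7 8 7 2 1 8 3 8 7 6 6
Double every second digit counting from the check-digit position (so the 1st, 3rd, 5th, ... of the partial from the right).
  doubled (with −9 where >9): 7 3 7 4 7 7 3 → sum 38
  kept as-is: 0 7 7 1 3 7 6 → sum 31
Total = 38 + 31 = 69.
Check digit = (10 − (69 mod 10)) mod 10 = 1.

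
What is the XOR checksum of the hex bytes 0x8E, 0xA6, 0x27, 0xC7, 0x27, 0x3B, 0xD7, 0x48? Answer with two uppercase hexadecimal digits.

4B

XOR the bytes together:
  start with 0x8E
  0x8E ⊕ 0xA6 = 0x28
  0x28 ⊕ 0x27 = 0x0F
  0x0F ⊕ 0xC7 = 0xC8
  0xC8 ⊕ 0x27 = 0xEF
  0xEF ⊕ 0x3B = 0xD4
  0xD4 ⊕ 0xD7 = 0x03
  0x03 ⊕ 0x48 = 0x4B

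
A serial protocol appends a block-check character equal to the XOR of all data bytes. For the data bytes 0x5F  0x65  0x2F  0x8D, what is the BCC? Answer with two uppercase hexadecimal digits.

98

XOR the bytes together:
  start with 0x5F
  0x5F ⊕ 0x65 = 0x3A
  0x3A ⊕ 0x2F = 0x15
  0x15 ⊕ 0x8D = 0x98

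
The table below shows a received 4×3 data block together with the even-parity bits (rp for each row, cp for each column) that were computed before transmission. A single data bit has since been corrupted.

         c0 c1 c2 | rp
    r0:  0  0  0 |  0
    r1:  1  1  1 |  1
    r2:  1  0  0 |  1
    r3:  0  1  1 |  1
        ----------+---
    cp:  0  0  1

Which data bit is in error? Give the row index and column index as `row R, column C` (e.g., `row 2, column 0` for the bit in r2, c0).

Recompute each row's even parity and compare to rp:
  r0: data parity 0, sent rp 0 → ok
  r1: data parity 1, sent rp 1 → ok
  r2: data parity 1, sent rp 1 → ok
  r3: data parity 0, sent rp 1 → mismatch
Recompute each column's even parity and compare to cp:
  c0: data parity 0, sent cp 0 → ok
  c1: data parity 0, sent cp 0 → ok
  c2: data parity 0, sent cp 1 → mismatch
Exactly one row (r3) and one column (c2) fail → the flipped bit is at their intersection.

row 3, column 2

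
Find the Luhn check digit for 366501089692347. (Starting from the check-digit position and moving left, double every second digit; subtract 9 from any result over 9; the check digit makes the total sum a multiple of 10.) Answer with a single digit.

Partial digits right→left: 7 4 3 2 9 6 9 8 0 1 0 5 6 6 3
Double every second digit counting from the check-digit position (so the 1st, 3rd, 5th, ... of the partial from the right).
  doubled (with −9 where >9): 5 6 9 9 0 0 3 6 → sum 38
  kept as-is: 4 2 6 8 1 5 6 → sum 32
Total = 38 + 32 = 70.
Check digit = (10 − (70 mod 10)) mod 10 = 0.

0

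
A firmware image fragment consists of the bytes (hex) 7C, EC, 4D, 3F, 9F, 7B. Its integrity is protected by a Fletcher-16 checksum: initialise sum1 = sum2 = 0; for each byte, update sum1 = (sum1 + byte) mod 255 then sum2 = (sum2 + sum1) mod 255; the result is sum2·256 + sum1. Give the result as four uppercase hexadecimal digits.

Running sums (mod 255):
  after byte 0 (7C): sum1=124, sum2=124
  after byte 1 (EC): sum1=105, sum2=229
  after byte 2 (4D): sum1=182, sum2=156
  after byte 3 (3F): sum1=245, sum2=146
  after byte 4 (9F): sum1=149, sum2=40
  after byte 5 (7B): sum1=17, sum2=57
Checksum = sum2·256 + sum1 = 57·256 + 17 = 14609 = 0x3911.

3911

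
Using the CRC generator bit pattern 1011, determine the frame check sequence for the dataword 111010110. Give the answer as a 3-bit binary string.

Append 3 zeros: 111010110000. Divide by 1011 (XOR where the leading bit is 1):
  pos 0: 1110 XOR 1011 = 0101
  pos 1: 1011 XOR 1011 = 0000
  pos 6: 1100 XOR 1011 = 0111
  pos 7: 1110 XOR 1011 = 0101
  pos 8: 1010 XOR 1011 = 0001
Remainder (last 3 bits) = 001. This is the CRC / FCS.

001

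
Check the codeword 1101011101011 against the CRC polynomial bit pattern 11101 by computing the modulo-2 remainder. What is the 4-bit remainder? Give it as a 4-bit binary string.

1101

Modulo-2 division of 1101011101011 by 11101:
  pos 0: 11010 XOR 11101 = 00111
  pos 2: 11111 XOR 11101 = 00010
  pos 5: 10101 XOR 11101 = 01000
  pos 6: 10000 XOR 11101 = 01101
  pos 7: 11011 XOR 11101 = 00110
Remainder = 1101 (nonzero — an error is detected).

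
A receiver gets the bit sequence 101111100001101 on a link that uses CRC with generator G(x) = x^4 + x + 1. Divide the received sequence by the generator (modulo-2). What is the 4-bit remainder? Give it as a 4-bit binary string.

Modulo-2 division of 101111100001101 by 10011:
  pos 0: 10111 XOR 10011 = 00100
  pos 2: 10011 XOR 10011 = 00000
Remainder = 1101 (nonzero — an error is detected).

1101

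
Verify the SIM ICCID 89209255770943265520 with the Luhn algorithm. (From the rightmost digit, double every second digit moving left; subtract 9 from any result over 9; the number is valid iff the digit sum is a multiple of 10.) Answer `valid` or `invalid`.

From the right, keep odd positions and double even positions (subtract 9 from any doubled value over 9):
  doubled (positions 2,4,...): 4 1 4 8 0 5 1 9 4 7 → sum 43
  kept (positions 1,3,...): 0 5 6 3 9 7 5 2 0 9 → sum 46
Total = 89.
89 mod 10 = 9, so the number is invalid.

invalid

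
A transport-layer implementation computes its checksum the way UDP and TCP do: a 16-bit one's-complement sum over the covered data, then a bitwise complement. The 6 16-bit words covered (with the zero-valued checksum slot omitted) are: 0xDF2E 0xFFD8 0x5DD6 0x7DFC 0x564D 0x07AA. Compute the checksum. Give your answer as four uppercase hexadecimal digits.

E72D

One's-complement addition (fold any carry out of bit 15 back into bit 0):
  0xDF2E + 0xFFD8 = 0x1DF06 → wrap carry → 0xDF07
  0xDF07 + 0x5DD6 = 0x13CDD → wrap carry → 0x3CDE
  0x3CDE + 0x7DFC = 0x0BADA
  0xBADA + 0x564D = 0x11127 → wrap carry → 0x1128
  0x1128 + 0x07AA = 0x018D2
One's-complement sum = 0x18D2.
Checksum = ~0x18D2 & 0xFFFF = 0xE72D.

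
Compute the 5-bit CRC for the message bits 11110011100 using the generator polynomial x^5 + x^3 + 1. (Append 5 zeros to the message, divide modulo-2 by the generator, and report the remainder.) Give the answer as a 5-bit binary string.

Append 5 zeros: 1111001110000000. Divide by 101001 (XOR where the leading bit is 1):
  pos 0: 111100 XOR 101001 = 010101
  pos 1: 101011 XOR 101001 = 000010
  pos 5: 101100 XOR 101001 = 000101
  pos 8: 101000 XOR 101001 = 000001
Remainder (last 5 bits) = 00100. This is the CRC / FCS.

00100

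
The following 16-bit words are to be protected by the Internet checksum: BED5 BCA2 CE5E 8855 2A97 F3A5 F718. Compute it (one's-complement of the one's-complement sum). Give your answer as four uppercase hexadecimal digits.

187D

One's-complement addition (fold any carry out of bit 15 back into bit 0):
  0xBED5 + 0xBCA2 = 0x17B77 → wrap carry → 0x7B78
  0x7B78 + 0xCE5E = 0x149D6 → wrap carry → 0x49D7
  0x49D7 + 0x8855 = 0x0D22C
  0xD22C + 0x2A97 = 0x0FCC3
  0xFCC3 + 0xF3A5 = 0x1F068 → wrap carry → 0xF069
  0xF069 + 0xF718 = 0x1E781 → wrap carry → 0xE782
One's-complement sum = 0xE782.
Checksum = ~0xE782 & 0xFFFF = 0x187D.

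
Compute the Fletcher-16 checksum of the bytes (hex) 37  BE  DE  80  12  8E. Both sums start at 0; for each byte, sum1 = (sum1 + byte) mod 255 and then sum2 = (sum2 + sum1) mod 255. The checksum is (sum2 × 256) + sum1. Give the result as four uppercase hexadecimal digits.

B4F5

Running sums (mod 255):
  after byte 0 (37): sum1=55, sum2=55
  after byte 1 (BE): sum1=245, sum2=45
  after byte 2 (DE): sum1=212, sum2=2
  after byte 3 (80): sum1=85, sum2=87
  after byte 4 (12): sum1=103, sum2=190
  after byte 5 (8E): sum1=245, sum2=180
Checksum = sum2·256 + sum1 = 180·256 + 245 = 46325 = 0xB4F5.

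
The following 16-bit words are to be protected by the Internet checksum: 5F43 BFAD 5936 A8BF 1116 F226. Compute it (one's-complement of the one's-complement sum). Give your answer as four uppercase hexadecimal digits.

DBDB

One's-complement addition (fold any carry out of bit 15 back into bit 0):
  0x5F43 + 0xBFAD = 0x11EF0 → wrap carry → 0x1EF1
  0x1EF1 + 0x5936 = 0x07827
  0x7827 + 0xA8BF = 0x120E6 → wrap carry → 0x20E7
  0x20E7 + 0x1116 = 0x031FD
  0x31FD + 0xF226 = 0x12423 → wrap carry → 0x2424
One's-complement sum = 0x2424.
Checksum = ~0x2424 & 0xFFFF = 0xDBDB.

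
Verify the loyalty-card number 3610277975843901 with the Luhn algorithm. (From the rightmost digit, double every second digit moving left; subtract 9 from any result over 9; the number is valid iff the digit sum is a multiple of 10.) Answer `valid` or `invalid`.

invalid

From the right, keep odd positions and double even positions (subtract 9 from any doubled value over 9):
  doubled (positions 2,4,...): 0 6 7 5 5 4 2 6 → sum 35
  kept (positions 1,3,...): 1 9 4 5 9 7 0 6 → sum 41
Total = 76.
76 mod 10 = 6, so the number is invalid.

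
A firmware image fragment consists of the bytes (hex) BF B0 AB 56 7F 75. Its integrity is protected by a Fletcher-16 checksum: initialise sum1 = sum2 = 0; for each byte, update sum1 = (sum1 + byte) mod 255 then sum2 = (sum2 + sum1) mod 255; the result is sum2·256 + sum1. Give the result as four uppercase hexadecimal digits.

Running sums (mod 255):
  after byte 0 (BF): sum1=191, sum2=191
  after byte 1 (B0): sum1=112, sum2=48
  after byte 2 (AB): sum1=28, sum2=76
  after byte 3 (56): sum1=114, sum2=190
  after byte 4 (7F): sum1=241, sum2=176
  after byte 5 (75): sum1=103, sum2=24
Checksum = sum2·256 + sum1 = 24·256 + 103 = 6247 = 0x1867.

1867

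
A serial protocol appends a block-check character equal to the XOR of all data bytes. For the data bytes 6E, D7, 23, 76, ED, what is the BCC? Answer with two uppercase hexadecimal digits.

01

XOR the bytes together:
  start with 0x6E
  0x6E ⊕ 0xD7 = 0xB9
  0xB9 ⊕ 0x23 = 0x9A
  0x9A ⊕ 0x76 = 0xEC
  0xEC ⊕ 0xED = 0x01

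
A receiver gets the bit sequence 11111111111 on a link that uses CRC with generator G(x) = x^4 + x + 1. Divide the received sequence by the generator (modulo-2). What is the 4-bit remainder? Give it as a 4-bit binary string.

Modulo-2 division of 11111111111 by 10011:
  pos 0: 11111 XOR 10011 = 01100
  pos 1: 11001 XOR 10011 = 01010
  pos 2: 10101 XOR 10011 = 00110
  pos 4: 11011 XOR 10011 = 01000
  pos 5: 10001 XOR 10011 = 00010
Remainder = 0101 (nonzero — an error is detected).

0101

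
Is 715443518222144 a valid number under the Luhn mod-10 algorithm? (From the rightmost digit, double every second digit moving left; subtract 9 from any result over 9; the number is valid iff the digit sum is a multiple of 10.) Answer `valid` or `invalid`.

valid

From the right, keep odd positions and double even positions (subtract 9 from any doubled value over 9):
  doubled (positions 2,4,...): 8 4 4 2 6 8 2 → sum 34
  kept (positions 1,3,...): 4 1 2 8 5 4 5 7 → sum 36
Total = 70.
70 mod 10 = 0, so the number is valid.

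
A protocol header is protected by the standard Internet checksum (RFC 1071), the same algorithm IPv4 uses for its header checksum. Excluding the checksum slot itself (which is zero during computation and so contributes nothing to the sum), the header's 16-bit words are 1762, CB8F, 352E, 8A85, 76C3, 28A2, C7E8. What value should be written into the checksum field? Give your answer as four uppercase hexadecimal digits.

One's-complement addition (fold any carry out of bit 15 back into bit 0):
  0x1762 + 0xCB8F = 0x0E2F1
  0xE2F1 + 0x352E = 0x1181F → wrap carry → 0x1820
  0x1820 + 0x8A85 = 0x0A2A5
  0xA2A5 + 0x76C3 = 0x11968 → wrap carry → 0x1969
  0x1969 + 0x28A2 = 0x0420B
  0x420B + 0xC7E8 = 0x109F3 → wrap carry → 0x09F4
One's-complement sum = 0x09F4.
Checksum = ~0x09F4 & 0xFFFF = 0xF60B.

F60B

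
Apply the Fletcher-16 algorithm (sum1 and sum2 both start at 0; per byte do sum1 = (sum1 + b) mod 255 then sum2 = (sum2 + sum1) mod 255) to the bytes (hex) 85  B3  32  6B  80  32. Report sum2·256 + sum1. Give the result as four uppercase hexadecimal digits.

Running sums (mod 255):
  after byte 0 (85): sum1=133, sum2=133
  after byte 1 (B3): sum1=57, sum2=190
  after byte 2 (32): sum1=107, sum2=42
  after byte 3 (6B): sum1=214, sum2=1
  after byte 4 (80): sum1=87, sum2=88
  after byte 5 (32): sum1=137, sum2=225
Checksum = sum2·256 + sum1 = 225·256 + 137 = 57737 = 0xE189.

E189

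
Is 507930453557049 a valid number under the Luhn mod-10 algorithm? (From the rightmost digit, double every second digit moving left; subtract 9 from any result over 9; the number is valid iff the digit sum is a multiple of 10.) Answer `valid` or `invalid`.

From the right, keep odd positions and double even positions (subtract 9 from any doubled value over 9):
  doubled (positions 2,4,...): 8 5 1 1 0 9 0 → sum 24
  kept (positions 1,3,...): 9 0 5 3 4 3 7 5 → sum 36
Total = 60.
60 mod 10 = 0, so the number is valid.

valid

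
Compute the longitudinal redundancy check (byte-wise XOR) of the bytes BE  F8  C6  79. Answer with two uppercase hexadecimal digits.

XOR the bytes together:
  start with 0xBE
  0xBE ⊕ 0xF8 = 0x46
  0x46 ⊕ 0xC6 = 0x80
  0x80 ⊕ 0x79 = 0xF9

F9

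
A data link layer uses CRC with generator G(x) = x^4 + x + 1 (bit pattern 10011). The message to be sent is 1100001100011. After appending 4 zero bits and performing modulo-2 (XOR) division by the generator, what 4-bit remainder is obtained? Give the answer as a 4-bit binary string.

Append 4 zeros: 11000011000110000. Divide by 10011 (XOR where the leading bit is 1):
  pos 0: 11000 XOR 10011 = 01011
  pos 1: 10110 XOR 10011 = 00101
  pos 3: 10111 XOR 10011 = 00100
  pos 5: 10000 XOR 10011 = 00011
  pos 8: 11011 XOR 10011 = 01000
  pos 9: 10000 XOR 10011 = 00011
  pos 12: 11000 XOR 10011 = 01011
Remainder (last 4 bits) = 1011. This is the CRC / FCS.

1011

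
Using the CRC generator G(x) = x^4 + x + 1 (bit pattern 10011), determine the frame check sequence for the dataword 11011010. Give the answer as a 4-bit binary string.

0001

Append 4 zeros: 110110100000. Divide by 10011 (XOR where the leading bit is 1):
  pos 0: 11011 XOR 10011 = 01000
  pos 1: 10000 XOR 10011 = 00011
  pos 4: 11100 XOR 10011 = 01111
  pos 5: 11110 XOR 10011 = 01101
  pos 6: 11010 XOR 10011 = 01001
  pos 7: 10010 XOR 10011 = 00001
Remainder (last 4 bits) = 0001. This is the CRC / FCS.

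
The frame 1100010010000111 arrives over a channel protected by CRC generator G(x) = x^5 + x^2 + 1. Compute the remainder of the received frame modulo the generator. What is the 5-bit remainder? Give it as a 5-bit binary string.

00000

Modulo-2 division of 1100010010000111 by 100101:
  pos 0: 110001 XOR 100101 = 010100
  pos 1: 101000 XOR 100101 = 001101
  pos 3: 110101 XOR 100101 = 010000
  pos 4: 100000 XOR 100101 = 000101
  pos 7: 101000 XOR 100101 = 001101
  pos 9: 110111 XOR 100101 = 010010
  pos 10: 100101 XOR 100101 = 000000
Remainder = 00000 (zero — the frame passes the CRC check).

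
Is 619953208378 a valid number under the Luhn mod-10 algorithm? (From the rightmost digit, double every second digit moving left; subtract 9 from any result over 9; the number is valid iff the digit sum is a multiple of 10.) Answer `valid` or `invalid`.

invalid

From the right, keep odd positions and double even positions (subtract 9 from any doubled value over 9):
  doubled (positions 2,4,...): 5 7 4 1 9 3 → sum 29
  kept (positions 1,3,...): 8 3 0 3 9 1 → sum 24
Total = 53.
53 mod 10 = 3, so the number is invalid.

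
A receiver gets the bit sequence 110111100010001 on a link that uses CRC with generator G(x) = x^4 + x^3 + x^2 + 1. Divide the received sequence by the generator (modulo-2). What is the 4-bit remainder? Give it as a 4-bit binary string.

Modulo-2 division of 110111100010001 by 11101:
  pos 0: 11011 XOR 11101 = 00110
  pos 2: 11011 XOR 11101 = 00110
  pos 4: 11000 XOR 11101 = 00101
  pos 6: 10101 XOR 11101 = 01000
  pos 7: 10000 XOR 11101 = 01101
  pos 8: 11010 XOR 11101 = 00111
  pos 10: 11101 XOR 11101 = 00000
Remainder = 0000 (zero — the frame passes the CRC check).

0000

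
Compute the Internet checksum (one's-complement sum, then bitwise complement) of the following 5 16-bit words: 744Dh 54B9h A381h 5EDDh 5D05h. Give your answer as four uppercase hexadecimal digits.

One's-complement addition (fold any carry out of bit 15 back into bit 0):
  0x744D + 0x54B9 = 0x0C906
  0xC906 + 0xA381 = 0x16C87 → wrap carry → 0x6C88
  0x6C88 + 0x5EDD = 0x0CB65
  0xCB65 + 0x5D05 = 0x1286A → wrap carry → 0x286B
One's-complement sum = 0x286B.
Checksum = ~0x286B & 0xFFFF = 0xD794.

D794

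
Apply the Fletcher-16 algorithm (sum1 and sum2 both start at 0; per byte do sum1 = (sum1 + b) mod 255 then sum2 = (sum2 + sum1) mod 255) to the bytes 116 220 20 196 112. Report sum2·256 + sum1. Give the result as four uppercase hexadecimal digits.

Running sums (mod 255):
  after byte 0 (116): sum1=116, sum2=116
  after byte 1 (220): sum1=81, sum2=197
  after byte 2 (20): sum1=101, sum2=43
  after byte 3 (196): sum1=42, sum2=85
  after byte 4 (112): sum1=154, sum2=239
Checksum = sum2·256 + sum1 = 239·256 + 154 = 61338 = 0xEF9A.

EF9A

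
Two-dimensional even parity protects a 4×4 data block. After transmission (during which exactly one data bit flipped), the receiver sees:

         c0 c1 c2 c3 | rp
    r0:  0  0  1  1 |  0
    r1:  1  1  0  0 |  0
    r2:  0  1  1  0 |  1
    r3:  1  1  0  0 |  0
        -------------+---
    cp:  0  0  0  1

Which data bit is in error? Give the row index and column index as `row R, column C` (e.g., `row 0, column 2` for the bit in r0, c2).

Recompute each row's even parity and compare to rp:
  r0: data parity 0, sent rp 0 → ok
  r1: data parity 0, sent rp 0 → ok
  r2: data parity 0, sent rp 1 → mismatch
  r3: data parity 0, sent rp 0 → ok
Recompute each column's even parity and compare to cp:
  c0: data parity 0, sent cp 0 → ok
  c1: data parity 1, sent cp 0 → mismatch
  c2: data parity 0, sent cp 0 → ok
  c3: data parity 1, sent cp 1 → ok
Exactly one row (r2) and one column (c1) fail → the flipped bit is at their intersection.

row 2, column 1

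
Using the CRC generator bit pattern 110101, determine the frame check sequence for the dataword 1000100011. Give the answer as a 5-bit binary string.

Append 5 zeros: 100010001100000. Divide by 110101 (XOR where the leading bit is 1):
  pos 0: 100010 XOR 110101 = 010111
  pos 1: 101110 XOR 110101 = 011011
  pos 2: 110110 XOR 110101 = 000011
  pos 6: 111100 XOR 110101 = 001001
  pos 8: 100100 XOR 110101 = 010001
  pos 9: 100010 XOR 110101 = 010111
Remainder (last 5 bits) = 10111. This is the CRC / FCS.

10111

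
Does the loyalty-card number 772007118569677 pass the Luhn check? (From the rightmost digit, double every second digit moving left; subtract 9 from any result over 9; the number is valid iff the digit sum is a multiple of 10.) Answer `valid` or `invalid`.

From the right, keep odd positions and double even positions (subtract 9 from any doubled value over 9):
  doubled (positions 2,4,...): 5 9 1 2 5 0 5 → sum 27
  kept (positions 1,3,...): 7 6 6 8 1 0 2 7 → sum 37
Total = 64.
64 mod 10 = 4, so the number is invalid.

invalid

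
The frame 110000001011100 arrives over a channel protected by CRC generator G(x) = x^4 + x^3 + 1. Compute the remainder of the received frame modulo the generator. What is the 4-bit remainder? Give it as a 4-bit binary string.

0000

Modulo-2 division of 110000001011100 by 11001:
  pos 0: 11000 XOR 11001 = 00001
  pos 4: 10001 XOR 11001 = 01000
  pos 5: 10000 XOR 11001 = 01001
  pos 6: 10011 XOR 11001 = 01010
  pos 7: 10101 XOR 11001 = 01100
  pos 8: 11001 XOR 11001 = 00000
Remainder = 0000 (zero — the frame passes the CRC check).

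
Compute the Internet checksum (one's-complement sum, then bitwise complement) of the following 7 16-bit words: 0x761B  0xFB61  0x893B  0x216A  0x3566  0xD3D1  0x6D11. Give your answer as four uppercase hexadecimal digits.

6D93

One's-complement addition (fold any carry out of bit 15 back into bit 0):
  0x761B + 0xFB61 = 0x1717C → wrap carry → 0x717D
  0x717D + 0x893B = 0x0FAB8
  0xFAB8 + 0x216A = 0x11C22 → wrap carry → 0x1C23
  0x1C23 + 0x3566 = 0x05189
  0x5189 + 0xD3D1 = 0x1255A → wrap carry → 0x255B
  0x255B + 0x6D11 = 0x0926C
One's-complement sum = 0x926C.
Checksum = ~0x926C & 0xFFFF = 0x6D93.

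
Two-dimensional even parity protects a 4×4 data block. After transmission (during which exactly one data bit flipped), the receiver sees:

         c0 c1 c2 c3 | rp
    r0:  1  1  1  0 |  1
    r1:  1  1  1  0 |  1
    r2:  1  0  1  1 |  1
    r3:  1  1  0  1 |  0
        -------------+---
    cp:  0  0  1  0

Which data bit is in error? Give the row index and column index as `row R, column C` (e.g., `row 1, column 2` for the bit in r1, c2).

row 3, column 1

Recompute each row's even parity and compare to rp:
  r0: data parity 1, sent rp 1 → ok
  r1: data parity 1, sent rp 1 → ok
  r2: data parity 1, sent rp 1 → ok
  r3: data parity 1, sent rp 0 → mismatch
Recompute each column's even parity and compare to cp:
  c0: data parity 0, sent cp 0 → ok
  c1: data parity 1, sent cp 0 → mismatch
  c2: data parity 1, sent cp 1 → ok
  c3: data parity 0, sent cp 0 → ok
Exactly one row (r3) and one column (c1) fail → the flipped bit is at their intersection.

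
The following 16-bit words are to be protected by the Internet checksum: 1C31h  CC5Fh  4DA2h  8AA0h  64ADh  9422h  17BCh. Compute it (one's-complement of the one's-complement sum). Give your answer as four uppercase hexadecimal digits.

One's-complement addition (fold any carry out of bit 15 back into bit 0):
  0x1C31 + 0xCC5F = 0x0E890
  0xE890 + 0x4DA2 = 0x13632 → wrap carry → 0x3633
  0x3633 + 0x8AA0 = 0x0C0D3
  0xC0D3 + 0x64AD = 0x12580 → wrap carry → 0x2581
  0x2581 + 0x9422 = 0x0B9A3
  0xB9A3 + 0x17BC = 0x0D15F
One's-complement sum = 0xD15F.
Checksum = ~0xD15F & 0xFFFF = 0x2EA0.

2EA0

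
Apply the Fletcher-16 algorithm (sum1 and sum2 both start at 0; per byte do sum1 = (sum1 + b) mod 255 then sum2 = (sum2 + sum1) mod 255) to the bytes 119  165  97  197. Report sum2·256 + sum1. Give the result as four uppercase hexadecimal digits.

Running sums (mod 255):
  after byte 0 (119): sum1=119, sum2=119
  after byte 1 (165): sum1=29, sum2=148
  after byte 2 (97): sum1=126, sum2=19
  after byte 3 (197): sum1=68, sum2=87
Checksum = sum2·256 + sum1 = 87·256 + 68 = 22340 = 0x5744.

5744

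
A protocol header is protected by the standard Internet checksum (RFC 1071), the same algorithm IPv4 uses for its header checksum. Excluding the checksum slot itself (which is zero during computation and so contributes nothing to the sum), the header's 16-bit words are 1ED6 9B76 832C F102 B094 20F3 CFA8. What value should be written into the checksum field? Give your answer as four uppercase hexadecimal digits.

3053

One's-complement addition (fold any carry out of bit 15 back into bit 0):
  0x1ED6 + 0x9B76 = 0x0BA4C
  0xBA4C + 0x832C = 0x13D78 → wrap carry → 0x3D79
  0x3D79 + 0xF102 = 0x12E7B → wrap carry → 0x2E7C
  0x2E7C + 0xB094 = 0x0DF10
  0xDF10 + 0x20F3 = 0x10003 → wrap carry → 0x0004
  0x0004 + 0xCFA8 = 0x0CFAC
One's-complement sum = 0xCFAC.
Checksum = ~0xCFAC & 0xFFFF = 0x3053.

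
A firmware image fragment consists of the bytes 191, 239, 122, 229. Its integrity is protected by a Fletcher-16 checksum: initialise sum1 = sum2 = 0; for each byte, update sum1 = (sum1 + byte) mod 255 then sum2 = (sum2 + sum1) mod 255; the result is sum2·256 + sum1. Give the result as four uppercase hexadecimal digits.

A910

Running sums (mod 255):
  after byte 0 (191): sum1=191, sum2=191
  after byte 1 (239): sum1=175, sum2=111
  after byte 2 (122): sum1=42, sum2=153
  after byte 3 (229): sum1=16, sum2=169
Checksum = sum2·256 + sum1 = 169·256 + 16 = 43280 = 0xA910.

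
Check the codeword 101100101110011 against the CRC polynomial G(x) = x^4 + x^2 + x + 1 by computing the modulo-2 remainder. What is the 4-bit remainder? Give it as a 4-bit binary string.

Modulo-2 division of 101100101110011 by 10111:
  pos 0: 10110 XOR 10111 = 00001
  pos 4: 10101 XOR 10111 = 00010
  pos 7: 10110 XOR 10111 = 00001
Remainder = 1011 (nonzero — an error is detected).

1011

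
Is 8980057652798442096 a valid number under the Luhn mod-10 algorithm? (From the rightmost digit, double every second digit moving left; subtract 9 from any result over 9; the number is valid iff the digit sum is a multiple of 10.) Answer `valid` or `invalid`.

valid

From the right, keep odd positions and double even positions (subtract 9 from any doubled value over 9):
  doubled (positions 2,4,...): 9 4 8 9 4 3 1 0 9 → sum 47
  kept (positions 1,3,...): 6 0 4 8 7 5 7 0 8 8 → sum 53
Total = 100.
100 mod 10 = 0, so the number is valid.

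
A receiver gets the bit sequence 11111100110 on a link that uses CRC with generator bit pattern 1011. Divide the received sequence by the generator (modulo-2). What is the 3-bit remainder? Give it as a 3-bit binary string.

Modulo-2 division of 11111100110 by 1011:
  pos 0: 1111 XOR 1011 = 0100
  pos 1: 1001 XOR 1011 = 0010
  pos 3: 1010 XOR 1011 = 0001
  pos 6: 1011 XOR 1011 = 0000
Remainder = 000 (zero — the frame passes the CRC check).

000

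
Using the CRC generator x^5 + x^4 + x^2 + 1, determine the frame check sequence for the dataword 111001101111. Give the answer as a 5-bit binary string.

00111

Append 5 zeros: 11100110111100000. Divide by 110101 (XOR where the leading bit is 1):
  pos 0: 111001 XOR 110101 = 001100
  pos 2: 110010 XOR 110101 = 000111
  pos 5: 111111 XOR 110101 = 001010
  pos 7: 101010 XOR 110101 = 011111
  pos 8: 111110 XOR 110101 = 001011
  pos 10: 101100 XOR 110101 = 011001
  pos 11: 110010 XOR 110101 = 000111
Remainder (last 5 bits) = 00111. This is the CRC / FCS.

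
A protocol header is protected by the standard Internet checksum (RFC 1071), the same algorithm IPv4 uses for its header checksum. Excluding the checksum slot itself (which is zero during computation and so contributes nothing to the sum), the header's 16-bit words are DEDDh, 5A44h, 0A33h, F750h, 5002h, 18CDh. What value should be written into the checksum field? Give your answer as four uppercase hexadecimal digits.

5C8A

One's-complement addition (fold any carry out of bit 15 back into bit 0):
  0xDEDD + 0x5A44 = 0x13921 → wrap carry → 0x3922
  0x3922 + 0x0A33 = 0x04355
  0x4355 + 0xF750 = 0x13AA5 → wrap carry → 0x3AA6
  0x3AA6 + 0x5002 = 0x08AA8
  0x8AA8 + 0x18CD = 0x0A375
One's-complement sum = 0xA375.
Checksum = ~0xA375 & 0xFFFF = 0x5C8A.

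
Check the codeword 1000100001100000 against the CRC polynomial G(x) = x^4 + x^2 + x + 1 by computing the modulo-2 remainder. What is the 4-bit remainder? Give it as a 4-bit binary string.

Modulo-2 division of 1000100001100000 by 10111:
  pos 0: 10001 XOR 10111 = 00110
  pos 2: 11000 XOR 10111 = 01111
  pos 3: 11110 XOR 10111 = 01001
  pos 4: 10010 XOR 10111 = 00101
  pos 6: 10111 XOR 10111 = 00000
Remainder = 0000 (zero — the frame passes the CRC check).

0000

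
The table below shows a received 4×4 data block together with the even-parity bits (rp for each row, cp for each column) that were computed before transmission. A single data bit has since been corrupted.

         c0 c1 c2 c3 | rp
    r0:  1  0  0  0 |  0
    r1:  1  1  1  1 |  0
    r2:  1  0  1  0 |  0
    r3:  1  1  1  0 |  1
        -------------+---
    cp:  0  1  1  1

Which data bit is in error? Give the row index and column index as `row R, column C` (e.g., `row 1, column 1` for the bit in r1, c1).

row 0, column 1

Recompute each row's even parity and compare to rp:
  r0: data parity 1, sent rp 0 → mismatch
  r1: data parity 0, sent rp 0 → ok
  r2: data parity 0, sent rp 0 → ok
  r3: data parity 1, sent rp 1 → ok
Recompute each column's even parity and compare to cp:
  c0: data parity 0, sent cp 0 → ok
  c1: data parity 0, sent cp 1 → mismatch
  c2: data parity 1, sent cp 1 → ok
  c3: data parity 1, sent cp 1 → ok
Exactly one row (r0) and one column (c1) fail → the flipped bit is at their intersection.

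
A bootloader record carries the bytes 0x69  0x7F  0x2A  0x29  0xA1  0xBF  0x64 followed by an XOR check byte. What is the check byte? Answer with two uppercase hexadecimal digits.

XOR the bytes together:
  start with 0x69
  0x69 ⊕ 0x7F = 0x16
  0x16 ⊕ 0x2A = 0x3C
  0x3C ⊕ 0x29 = 0x15
  0x15 ⊕ 0xA1 = 0xB4
  0xB4 ⊕ 0xBF = 0x0B
  0x0B ⊕ 0x64 = 0x6F

6F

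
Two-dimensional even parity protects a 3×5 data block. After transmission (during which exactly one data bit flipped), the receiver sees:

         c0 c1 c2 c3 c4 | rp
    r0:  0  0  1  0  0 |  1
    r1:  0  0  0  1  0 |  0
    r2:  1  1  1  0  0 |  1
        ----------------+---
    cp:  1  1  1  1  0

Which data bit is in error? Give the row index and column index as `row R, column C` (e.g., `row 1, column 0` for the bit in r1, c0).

Recompute each row's even parity and compare to rp:
  r0: data parity 1, sent rp 1 → ok
  r1: data parity 1, sent rp 0 → mismatch
  r2: data parity 1, sent rp 1 → ok
Recompute each column's even parity and compare to cp:
  c0: data parity 1, sent cp 1 → ok
  c1: data parity 1, sent cp 1 → ok
  c2: data parity 0, sent cp 1 → mismatch
  c3: data parity 1, sent cp 1 → ok
  c4: data parity 0, sent cp 0 → ok
Exactly one row (r1) and one column (c2) fail → the flipped bit is at their intersection.

row 1, column 2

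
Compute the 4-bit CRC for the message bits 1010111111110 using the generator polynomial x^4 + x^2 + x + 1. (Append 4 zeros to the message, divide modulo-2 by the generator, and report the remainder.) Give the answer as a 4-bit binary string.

Append 4 zeros: 10101111111100000. Divide by 10111 (XOR where the leading bit is 1):
  pos 0: 10101 XOR 10111 = 00010
  pos 3: 10111 XOR 10111 = 00000
  pos 8: 11110 XOR 10111 = 01001
  pos 9: 10010 XOR 10111 = 00101
  pos 11: 10100 XOR 10111 = 00011
Remainder (last 4 bits) = 0110. This is the CRC / FCS.

0110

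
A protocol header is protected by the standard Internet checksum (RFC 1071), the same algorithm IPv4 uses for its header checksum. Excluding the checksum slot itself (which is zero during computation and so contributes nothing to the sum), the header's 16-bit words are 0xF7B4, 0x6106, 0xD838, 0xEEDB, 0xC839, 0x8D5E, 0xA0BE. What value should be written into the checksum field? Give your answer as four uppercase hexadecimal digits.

E9D8

One's-complement addition (fold any carry out of bit 15 back into bit 0):
  0xF7B4 + 0x6106 = 0x158BA → wrap carry → 0x58BB
  0x58BB + 0xD838 = 0x130F3 → wrap carry → 0x30F4
  0x30F4 + 0xEEDB = 0x11FCF → wrap carry → 0x1FD0
  0x1FD0 + 0xC839 = 0x0E809
  0xE809 + 0x8D5E = 0x17567 → wrap carry → 0x7568
  0x7568 + 0xA0BE = 0x11626 → wrap carry → 0x1627
One's-complement sum = 0x1627.
Checksum = ~0x1627 & 0xFFFF = 0xE9D8.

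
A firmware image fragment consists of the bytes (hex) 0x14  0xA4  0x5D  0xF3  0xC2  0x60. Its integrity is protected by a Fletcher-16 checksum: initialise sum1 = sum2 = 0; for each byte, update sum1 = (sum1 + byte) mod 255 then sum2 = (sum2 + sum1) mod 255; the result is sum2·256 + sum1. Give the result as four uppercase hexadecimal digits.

E62D

Running sums (mod 255):
  after byte 0 (0x14): sum1=20, sum2=20
  after byte 1 (0xA4): sum1=184, sum2=204
  after byte 2 (0x5D): sum1=22, sum2=226
  after byte 3 (0xF3): sum1=10, sum2=236
  after byte 4 (0xC2): sum1=204, sum2=185
  after byte 5 (0x60): sum1=45, sum2=230
Checksum = sum2·256 + sum1 = 230·256 + 45 = 58925 = 0xE62D.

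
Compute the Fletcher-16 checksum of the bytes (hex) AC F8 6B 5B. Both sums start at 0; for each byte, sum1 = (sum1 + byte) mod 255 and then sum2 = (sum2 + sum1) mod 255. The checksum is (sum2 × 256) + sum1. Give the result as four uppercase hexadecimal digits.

CF6C

Running sums (mod 255):
  after byte 0 (AC): sum1=172, sum2=172
  after byte 1 (F8): sum1=165, sum2=82
  after byte 2 (6B): sum1=17, sum2=99
  after byte 3 (5B): sum1=108, sum2=207
Checksum = sum2·256 + sum1 = 207·256 + 108 = 53100 = 0xCF6C.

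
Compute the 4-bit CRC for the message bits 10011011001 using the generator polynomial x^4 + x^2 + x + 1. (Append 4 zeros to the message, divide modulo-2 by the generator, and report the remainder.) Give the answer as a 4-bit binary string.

1010

Append 4 zeros: 100110110010000. Divide by 10111 (XOR where the leading bit is 1):
  pos 0: 10011 XOR 10111 = 00100
  pos 2: 10001 XOR 10111 = 00110
  pos 4: 11010 XOR 10111 = 01101
  pos 5: 11010 XOR 10111 = 01101
  pos 6: 11011 XOR 10111 = 01100
  pos 7: 11000 XOR 10111 = 01111
  pos 8: 11110 XOR 10111 = 01001
  pos 9: 10010 XOR 10111 = 00101
Remainder (last 4 bits) = 1010. This is the CRC / FCS.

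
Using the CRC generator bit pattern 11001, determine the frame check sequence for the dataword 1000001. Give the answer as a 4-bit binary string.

0011

Append 4 zeros: 10000010000. Divide by 11001 (XOR where the leading bit is 1):
  pos 0: 10000 XOR 11001 = 01001
  pos 1: 10010 XOR 11001 = 01011
  pos 2: 10111 XOR 11001 = 01110
  pos 3: 11100 XOR 11001 = 00101
  pos 5: 10100 XOR 11001 = 01101
  pos 6: 11010 XOR 11001 = 00011
Remainder (last 4 bits) = 0011. This is the CRC / FCS.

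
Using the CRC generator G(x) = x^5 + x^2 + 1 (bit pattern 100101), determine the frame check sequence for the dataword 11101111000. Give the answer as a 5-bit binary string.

Append 5 zeros: 1110111100000000. Divide by 100101 (XOR where the leading bit is 1):
  pos 0: 111011 XOR 100101 = 011110
  pos 1: 111101 XOR 100101 = 011000
  pos 2: 110001 XOR 100101 = 010100
  pos 3: 101000 XOR 100101 = 001101
  pos 5: 110100 XOR 100101 = 010001
  pos 6: 100010 XOR 100101 = 000111
  pos 9: 111000 XOR 100101 = 011101
  pos 10: 111010 XOR 100101 = 011111
Remainder (last 5 bits) = 11111. This is the CRC / FCS.

11111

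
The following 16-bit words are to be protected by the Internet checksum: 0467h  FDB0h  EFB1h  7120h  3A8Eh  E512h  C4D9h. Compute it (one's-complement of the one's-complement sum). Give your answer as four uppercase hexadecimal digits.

One's-complement addition (fold any carry out of bit 15 back into bit 0):
  0x0467 + 0xFDB0 = 0x10217 → wrap carry → 0x0218
  0x0218 + 0xEFB1 = 0x0F1C9
  0xF1C9 + 0x7120 = 0x162E9 → wrap carry → 0x62EA
  0x62EA + 0x3A8E = 0x09D78
  0x9D78 + 0xE512 = 0x1828A → wrap carry → 0x828B
  0x828B + 0xC4D9 = 0x14764 → wrap carry → 0x4765
One's-complement sum = 0x4765.
Checksum = ~0x4765 & 0xFFFF = 0xB89A.

B89A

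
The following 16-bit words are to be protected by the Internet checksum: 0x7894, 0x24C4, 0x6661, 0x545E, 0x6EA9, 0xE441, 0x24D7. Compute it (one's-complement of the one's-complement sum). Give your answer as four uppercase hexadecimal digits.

3025

One's-complement addition (fold any carry out of bit 15 back into bit 0):
  0x7894 + 0x24C4 = 0x09D58
  0x9D58 + 0x6661 = 0x103B9 → wrap carry → 0x03BA
  0x03BA + 0x545E = 0x05818
  0x5818 + 0x6EA9 = 0x0C6C1
  0xC6C1 + 0xE441 = 0x1AB02 → wrap carry → 0xAB03
  0xAB03 + 0x24D7 = 0x0CFDA
One's-complement sum = 0xCFDA.
Checksum = ~0xCFDA & 0xFFFF = 0x3025.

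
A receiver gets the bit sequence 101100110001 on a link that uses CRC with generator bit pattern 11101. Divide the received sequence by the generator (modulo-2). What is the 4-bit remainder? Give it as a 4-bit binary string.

0000

Modulo-2 division of 101100110001 by 11101:
  pos 0: 10110 XOR 11101 = 01011
  pos 1: 10110 XOR 11101 = 01011
  pos 2: 10111 XOR 11101 = 01010
  pos 3: 10101 XOR 11101 = 01000
  pos 4: 10000 XOR 11101 = 01101
  pos 5: 11010 XOR 11101 = 00111
  pos 7: 11101 XOR 11101 = 00000
Remainder = 0000 (zero — the frame passes the CRC check).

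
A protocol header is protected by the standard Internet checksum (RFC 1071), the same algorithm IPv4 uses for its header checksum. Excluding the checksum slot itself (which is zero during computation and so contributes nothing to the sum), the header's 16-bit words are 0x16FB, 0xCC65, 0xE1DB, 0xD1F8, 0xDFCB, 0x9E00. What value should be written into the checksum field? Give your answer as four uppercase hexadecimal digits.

EAFD

One's-complement addition (fold any carry out of bit 15 back into bit 0):
  0x16FB + 0xCC65 = 0x0E360
  0xE360 + 0xE1DB = 0x1C53B → wrap carry → 0xC53C
  0xC53C + 0xD1F8 = 0x19734 → wrap carry → 0x9735
  0x9735 + 0xDFCB = 0x17700 → wrap carry → 0x7701
  0x7701 + 0x9E00 = 0x11501 → wrap carry → 0x1502
One's-complement sum = 0x1502.
Checksum = ~0x1502 & 0xFFFF = 0xEAFD.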